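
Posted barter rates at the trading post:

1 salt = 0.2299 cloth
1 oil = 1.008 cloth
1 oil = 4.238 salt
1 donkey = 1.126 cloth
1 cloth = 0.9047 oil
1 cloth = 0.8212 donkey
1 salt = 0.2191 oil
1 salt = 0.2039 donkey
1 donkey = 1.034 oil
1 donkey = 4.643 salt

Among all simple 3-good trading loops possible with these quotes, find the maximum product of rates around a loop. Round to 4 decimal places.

donkey→oil→salt→donkey: 1.034 × 4.238 × 0.2039 = 0.89351
oil→salt→cloth→oil: 4.238 × 0.2299 × 0.9047 = 0.88146
donkey→salt→cloth→donkey: 4.643 × 0.2299 × 0.8212 = 0.87657
donkey→oil→cloth→donkey: 1.034 × 1.008 × 0.8212 = 0.85591
Maximum is donkey→oil→salt→donkey at 0.8935; no arbitrage — every cycle loses value.

0.8935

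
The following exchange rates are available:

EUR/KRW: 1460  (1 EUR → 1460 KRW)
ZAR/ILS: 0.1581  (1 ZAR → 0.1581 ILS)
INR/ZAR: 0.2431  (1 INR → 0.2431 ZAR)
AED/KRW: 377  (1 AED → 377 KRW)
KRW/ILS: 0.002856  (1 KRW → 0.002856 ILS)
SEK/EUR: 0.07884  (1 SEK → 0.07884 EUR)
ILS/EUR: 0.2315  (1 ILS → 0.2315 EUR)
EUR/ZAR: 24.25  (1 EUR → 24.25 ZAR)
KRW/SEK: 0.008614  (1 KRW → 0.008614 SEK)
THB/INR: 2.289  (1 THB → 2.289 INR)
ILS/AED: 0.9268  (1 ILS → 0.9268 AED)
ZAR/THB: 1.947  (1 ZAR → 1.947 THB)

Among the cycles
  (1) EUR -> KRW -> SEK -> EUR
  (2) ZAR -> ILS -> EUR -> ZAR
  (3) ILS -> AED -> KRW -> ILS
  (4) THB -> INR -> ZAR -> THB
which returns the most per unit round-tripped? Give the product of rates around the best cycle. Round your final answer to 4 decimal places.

(1) 1460 × 0.008614 × 0.07884 = 0.99153
(2) 0.1581 × 0.2315 × 24.25 = 0.88755
(3) 0.9268 × 377 × 0.002856 = 0.99790
(4) 2.289 × 0.2431 × 1.947 = 1.08342
Highest is cycle (4) at 1.0834 (>1, arbitrage).

1.0834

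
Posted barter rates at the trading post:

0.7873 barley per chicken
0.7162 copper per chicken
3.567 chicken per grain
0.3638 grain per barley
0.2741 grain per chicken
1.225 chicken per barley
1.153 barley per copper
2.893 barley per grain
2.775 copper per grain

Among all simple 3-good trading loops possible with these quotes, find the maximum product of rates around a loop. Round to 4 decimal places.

1.1640

grain→copper→barley→grain: 2.775 × 1.153 × 0.3638 = 1.16401
grain→chicken→barley→grain: 3.567 × 0.7873 × 0.3638 = 1.02166
chicken→copper→barley→chicken: 0.7162 × 1.153 × 1.225 = 1.01158
grain→barley→chicken→grain: 2.893 × 1.225 × 0.2741 = 0.97139
Maximum is grain→copper→barley→grain at 1.1640; arbitrage exists.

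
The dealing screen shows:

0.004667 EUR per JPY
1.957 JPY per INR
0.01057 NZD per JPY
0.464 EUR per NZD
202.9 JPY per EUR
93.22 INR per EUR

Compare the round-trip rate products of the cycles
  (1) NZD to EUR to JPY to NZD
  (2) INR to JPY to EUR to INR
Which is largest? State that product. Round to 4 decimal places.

(1) 0.464 × 202.9 × 0.01057 = 0.99512
(2) 1.957 × 0.004667 × 93.22 = 0.85141
Highest is cycle (1) at 0.9951 (≤1, no arbitrage).

0.9951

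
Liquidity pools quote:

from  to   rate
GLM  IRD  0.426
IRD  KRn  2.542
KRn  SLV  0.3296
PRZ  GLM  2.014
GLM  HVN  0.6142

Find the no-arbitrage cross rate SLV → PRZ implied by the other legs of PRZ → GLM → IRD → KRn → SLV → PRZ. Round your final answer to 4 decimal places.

1.3911

Known legs of the cycle: 2.014 × 0.426 × 2.542 × 0.3296 = 0.7188393032448
For no arbitrage the full-cycle product must be 1, so the missing rate is 1 / 0.7188393032448 ≈ 1.391132.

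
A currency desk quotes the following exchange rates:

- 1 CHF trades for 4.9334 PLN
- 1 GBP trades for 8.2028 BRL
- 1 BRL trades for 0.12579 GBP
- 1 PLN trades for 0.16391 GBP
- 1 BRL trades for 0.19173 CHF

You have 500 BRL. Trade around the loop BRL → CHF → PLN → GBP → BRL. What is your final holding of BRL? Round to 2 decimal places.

500 BRL × 0.19173 = 95.865 CHF
95.865 CHF × 4.9334 = 472.940391 PLN
472.940391 PLN × 0.16391 = 77.51965948881 GBP
77.51965948881 GBP × 8.2028 = 635.878262854810668 BRL

635.88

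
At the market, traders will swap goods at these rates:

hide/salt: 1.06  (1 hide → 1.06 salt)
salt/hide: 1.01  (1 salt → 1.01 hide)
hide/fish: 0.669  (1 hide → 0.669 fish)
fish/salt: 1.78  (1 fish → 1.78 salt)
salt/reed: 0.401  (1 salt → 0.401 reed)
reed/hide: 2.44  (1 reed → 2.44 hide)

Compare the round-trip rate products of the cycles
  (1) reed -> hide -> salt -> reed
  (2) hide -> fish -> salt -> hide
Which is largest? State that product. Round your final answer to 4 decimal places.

(1) 2.44 × 1.06 × 0.401 = 1.03715
(2) 0.669 × 1.78 × 1.01 = 1.20273
Highest is cycle (2) at 1.2027 (>1, arbitrage).

1.2027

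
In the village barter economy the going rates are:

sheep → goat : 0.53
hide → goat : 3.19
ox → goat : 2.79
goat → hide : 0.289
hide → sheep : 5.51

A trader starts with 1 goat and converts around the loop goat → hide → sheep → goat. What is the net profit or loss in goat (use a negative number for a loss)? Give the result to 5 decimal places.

-0.15603

1 goat × 0.289 = 0.289 hide
0.289 hide × 5.51 = 1.59239 sheep
1.59239 sheep × 0.53 = 0.8439667 goat
Net change: 0.8439667 − 1 = -0.1560333 goat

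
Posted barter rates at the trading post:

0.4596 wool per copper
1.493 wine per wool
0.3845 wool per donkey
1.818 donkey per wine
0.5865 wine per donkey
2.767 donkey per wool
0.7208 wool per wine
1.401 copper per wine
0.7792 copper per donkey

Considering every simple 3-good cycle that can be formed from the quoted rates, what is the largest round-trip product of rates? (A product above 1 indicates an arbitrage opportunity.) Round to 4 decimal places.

wine→wool→donkey→wine: 0.7208 × 2.767 × 0.5865 = 1.16975
wine→donkey→wool→wine: 1.818 × 0.3845 × 1.493 = 1.04364
donkey→copper→wool→donkey: 0.7792 × 0.4596 × 2.767 = 0.99092
wine→copper→wool→wine: 1.401 × 0.4596 × 1.493 = 0.96134
Maximum is wine→wool→donkey→wine at 1.1697; arbitrage exists.

1.1697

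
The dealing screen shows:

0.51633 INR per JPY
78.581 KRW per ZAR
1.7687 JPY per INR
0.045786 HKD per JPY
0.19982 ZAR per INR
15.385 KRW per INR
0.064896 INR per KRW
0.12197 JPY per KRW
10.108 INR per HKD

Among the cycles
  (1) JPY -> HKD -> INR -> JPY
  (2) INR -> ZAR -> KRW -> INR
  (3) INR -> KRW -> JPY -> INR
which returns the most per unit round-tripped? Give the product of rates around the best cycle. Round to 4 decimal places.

1.0190

(1) 0.045786 × 10.108 × 1.7687 = 0.81856
(2) 0.19982 × 78.581 × 0.064896 = 1.01900
(3) 15.385 × 0.12197 × 0.51633 = 0.96890
Highest is cycle (2) at 1.0190 (>1, arbitrage).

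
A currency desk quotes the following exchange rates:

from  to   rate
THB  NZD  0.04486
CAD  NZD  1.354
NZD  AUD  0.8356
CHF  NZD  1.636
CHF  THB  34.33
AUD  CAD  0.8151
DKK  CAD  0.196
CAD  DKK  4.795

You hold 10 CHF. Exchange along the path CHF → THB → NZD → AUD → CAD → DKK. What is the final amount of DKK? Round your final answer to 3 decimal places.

50.296

10 CHF × 34.33 = 343.3 THB
343.3 THB × 0.04486 = 15.400438 NZD
15.400438 NZD × 0.8356 = 12.8686059928 AUD
12.8686059928 AUD × 0.8151 = 10.48920074473128 CAD
10.48920074473128 CAD × 4.795 = 50.2957175709864876 DKK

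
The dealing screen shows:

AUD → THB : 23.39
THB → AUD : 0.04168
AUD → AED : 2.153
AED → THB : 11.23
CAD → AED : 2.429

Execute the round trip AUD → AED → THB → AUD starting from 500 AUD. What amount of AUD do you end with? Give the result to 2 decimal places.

500 AUD × 2.153 = 1076.5 AED
1076.5 AED × 11.23 = 12089.095 THB
12089.095 THB × 0.04168 = 503.8734796 AUD

503.87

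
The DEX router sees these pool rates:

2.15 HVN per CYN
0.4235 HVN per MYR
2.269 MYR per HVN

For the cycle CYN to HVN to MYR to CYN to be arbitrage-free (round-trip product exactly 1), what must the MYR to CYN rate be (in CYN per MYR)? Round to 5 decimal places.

0.20499

Known legs of the cycle: 2.15 × 2.269 = 4.87835
For no arbitrage the full-cycle product must be 1, so the missing rate is 1 / 4.87835 ≈ 0.2049873.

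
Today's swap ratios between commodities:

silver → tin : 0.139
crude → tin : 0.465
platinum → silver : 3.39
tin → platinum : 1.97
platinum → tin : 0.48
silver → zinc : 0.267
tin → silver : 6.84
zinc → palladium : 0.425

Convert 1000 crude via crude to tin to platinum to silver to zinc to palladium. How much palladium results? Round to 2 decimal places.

352.39

1000 crude × 0.465 = 465 tin
465 tin × 1.97 = 916.05 platinum
916.05 platinum × 3.39 = 3105.4095 silver
3105.4095 silver × 0.267 = 829.1443365 zinc
829.1443365 zinc × 0.425 = 352.3863430125 palladium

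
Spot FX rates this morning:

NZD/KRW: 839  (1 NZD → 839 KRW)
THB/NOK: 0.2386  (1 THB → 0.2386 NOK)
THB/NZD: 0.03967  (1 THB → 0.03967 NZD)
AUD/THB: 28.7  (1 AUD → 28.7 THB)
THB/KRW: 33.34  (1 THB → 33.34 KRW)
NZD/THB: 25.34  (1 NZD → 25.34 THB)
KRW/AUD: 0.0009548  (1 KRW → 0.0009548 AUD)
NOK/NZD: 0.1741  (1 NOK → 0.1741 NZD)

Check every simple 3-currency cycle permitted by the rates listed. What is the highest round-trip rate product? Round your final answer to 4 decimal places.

1.0526

THB→NOK→NZD→THB: 0.2386 × 0.1741 × 25.34 = 1.05263
THB→KRW→AUD→THB: 33.34 × 0.0009548 × 28.7 = 0.91361
Maximum is THB→NOK→NZD→THB at 1.0526; arbitrage exists.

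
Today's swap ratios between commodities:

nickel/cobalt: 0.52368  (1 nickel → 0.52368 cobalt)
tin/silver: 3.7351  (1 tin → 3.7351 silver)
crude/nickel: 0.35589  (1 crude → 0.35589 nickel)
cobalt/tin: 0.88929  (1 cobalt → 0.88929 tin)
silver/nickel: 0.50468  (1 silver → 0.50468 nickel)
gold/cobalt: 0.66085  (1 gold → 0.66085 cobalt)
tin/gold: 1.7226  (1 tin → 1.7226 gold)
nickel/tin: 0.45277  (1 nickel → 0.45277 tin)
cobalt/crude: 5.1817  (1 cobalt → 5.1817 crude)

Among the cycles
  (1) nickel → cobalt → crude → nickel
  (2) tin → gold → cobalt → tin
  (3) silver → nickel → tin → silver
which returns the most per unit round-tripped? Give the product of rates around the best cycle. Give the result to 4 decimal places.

(1) 0.52368 × 5.1817 × 0.35589 = 0.96573
(2) 1.7226 × 0.66085 × 0.88929 = 1.01235
(3) 0.50468 × 0.45277 × 3.7351 = 0.85349
Highest is cycle (2) at 1.0124 (>1, arbitrage).

1.0124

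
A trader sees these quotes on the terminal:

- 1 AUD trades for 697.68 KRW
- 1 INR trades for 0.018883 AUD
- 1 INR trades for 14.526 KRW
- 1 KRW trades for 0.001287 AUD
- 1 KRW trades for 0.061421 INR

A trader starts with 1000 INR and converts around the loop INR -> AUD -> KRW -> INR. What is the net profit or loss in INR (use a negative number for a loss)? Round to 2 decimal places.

1000 INR × 0.018883 = 18.883 AUD
18.883 AUD × 697.68 = 13174.29144 KRW
13174.29144 KRW × 0.061421 = 809.17815453624 INR
Net change: 809.17815453624 − 1000 = -190.82184546376 INR

-190.82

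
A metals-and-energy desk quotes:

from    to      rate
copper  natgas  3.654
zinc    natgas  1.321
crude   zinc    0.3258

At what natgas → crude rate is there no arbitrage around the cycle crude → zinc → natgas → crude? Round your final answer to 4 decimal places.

2.3235

Known legs of the cycle: 0.3258 × 1.321 = 0.4303818
For no arbitrage the full-cycle product must be 1, so the missing rate is 1 / 0.4303818 ≈ 2.323518.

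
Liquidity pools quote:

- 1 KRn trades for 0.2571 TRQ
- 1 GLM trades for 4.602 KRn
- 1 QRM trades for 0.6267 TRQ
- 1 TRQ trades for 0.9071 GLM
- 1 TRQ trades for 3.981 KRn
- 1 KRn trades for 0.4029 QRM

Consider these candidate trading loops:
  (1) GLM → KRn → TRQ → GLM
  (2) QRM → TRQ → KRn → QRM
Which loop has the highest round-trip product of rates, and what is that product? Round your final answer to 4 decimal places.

1.0733

(1) 4.602 × 0.2571 × 0.9071 = 1.07326
(2) 0.6267 × 3.981 × 0.4029 = 1.00519
Highest is cycle (1) at 1.0733 (>1, arbitrage).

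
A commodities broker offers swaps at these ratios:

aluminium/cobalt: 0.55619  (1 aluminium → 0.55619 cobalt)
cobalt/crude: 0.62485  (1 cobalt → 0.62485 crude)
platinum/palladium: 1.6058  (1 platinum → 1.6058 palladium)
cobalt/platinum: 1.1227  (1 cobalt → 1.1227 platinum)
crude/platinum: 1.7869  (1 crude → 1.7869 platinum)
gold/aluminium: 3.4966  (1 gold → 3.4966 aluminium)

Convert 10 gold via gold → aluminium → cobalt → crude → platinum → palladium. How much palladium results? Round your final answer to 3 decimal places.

10 gold × 3.4966 = 34.966 aluminium
34.966 aluminium × 0.55619 = 19.44773954 cobalt
19.44773954 cobalt × 0.62485 = 12.151920051569 crude
12.151920051569 crude × 1.7869 = 21.7142659401486461 platinum
21.7142659401486461 platinum × 1.6058 = 34.86876824669069590738 palladium

34.869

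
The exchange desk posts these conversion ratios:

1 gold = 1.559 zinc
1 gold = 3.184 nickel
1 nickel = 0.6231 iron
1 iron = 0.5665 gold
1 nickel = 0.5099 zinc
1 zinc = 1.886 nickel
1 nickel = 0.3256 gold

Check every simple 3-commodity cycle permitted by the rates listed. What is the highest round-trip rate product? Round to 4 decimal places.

gold→nickel→iron→gold: 3.184 × 0.6231 × 0.5665 = 1.12391
gold→zinc→nickel→gold: 1.559 × 1.886 × 0.3256 = 0.95735
Maximum is gold→nickel→iron→gold at 1.1239; arbitrage exists.

1.1239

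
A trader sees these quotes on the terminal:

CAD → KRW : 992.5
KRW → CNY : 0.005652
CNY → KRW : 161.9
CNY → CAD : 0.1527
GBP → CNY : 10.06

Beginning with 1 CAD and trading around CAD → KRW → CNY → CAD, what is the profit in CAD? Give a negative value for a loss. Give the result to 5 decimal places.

1 CAD × 992.5 = 992.5 KRW
992.5 KRW × 0.005652 = 5.60961 CNY
5.60961 CNY × 0.1527 = 0.856587447 CAD
Net change: 0.856587447 − 1 = -0.143412553 CAD

-0.14341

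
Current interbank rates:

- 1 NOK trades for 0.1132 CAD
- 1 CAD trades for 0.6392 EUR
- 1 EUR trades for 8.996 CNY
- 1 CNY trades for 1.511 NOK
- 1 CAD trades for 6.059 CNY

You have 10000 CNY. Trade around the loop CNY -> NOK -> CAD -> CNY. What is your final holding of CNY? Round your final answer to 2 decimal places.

10000 CNY × 1.511 = 15110 NOK
15110 NOK × 0.1132 = 1710.452 CAD
1710.452 CAD × 6.059 = 10363.628668 CNY

10363.63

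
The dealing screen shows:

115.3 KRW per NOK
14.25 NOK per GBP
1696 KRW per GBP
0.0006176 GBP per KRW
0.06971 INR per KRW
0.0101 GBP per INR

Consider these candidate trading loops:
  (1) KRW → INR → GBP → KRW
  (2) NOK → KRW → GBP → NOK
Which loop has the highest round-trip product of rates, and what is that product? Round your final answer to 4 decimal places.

1.1941

(1) 0.06971 × 0.0101 × 1696 = 1.19410
(2) 115.3 × 0.0006176 × 14.25 = 1.01473
Highest is cycle (1) at 1.1941 (>1, arbitrage).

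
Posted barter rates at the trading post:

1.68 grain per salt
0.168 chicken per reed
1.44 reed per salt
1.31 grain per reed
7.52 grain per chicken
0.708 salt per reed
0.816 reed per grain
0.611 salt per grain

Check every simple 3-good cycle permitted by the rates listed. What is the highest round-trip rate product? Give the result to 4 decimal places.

1.1526

salt→reed→grain→salt: 1.44 × 1.31 × 0.611 = 1.15259
chicken→grain→reed→chicken: 7.52 × 0.816 × 0.168 = 1.03090
salt→grain→reed→salt: 1.68 × 0.816 × 0.708 = 0.97058
Maximum is salt→reed→grain→salt at 1.1526; arbitrage exists.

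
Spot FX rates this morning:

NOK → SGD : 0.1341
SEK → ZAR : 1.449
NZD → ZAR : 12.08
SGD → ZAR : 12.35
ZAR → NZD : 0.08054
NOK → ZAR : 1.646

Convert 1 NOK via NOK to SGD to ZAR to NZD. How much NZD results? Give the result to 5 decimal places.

0.13339

1 NOK × 0.1341 = 0.1341 SGD
0.1341 SGD × 12.35 = 1.656135 ZAR
1.656135 ZAR × 0.08054 = 0.1333851129 NZD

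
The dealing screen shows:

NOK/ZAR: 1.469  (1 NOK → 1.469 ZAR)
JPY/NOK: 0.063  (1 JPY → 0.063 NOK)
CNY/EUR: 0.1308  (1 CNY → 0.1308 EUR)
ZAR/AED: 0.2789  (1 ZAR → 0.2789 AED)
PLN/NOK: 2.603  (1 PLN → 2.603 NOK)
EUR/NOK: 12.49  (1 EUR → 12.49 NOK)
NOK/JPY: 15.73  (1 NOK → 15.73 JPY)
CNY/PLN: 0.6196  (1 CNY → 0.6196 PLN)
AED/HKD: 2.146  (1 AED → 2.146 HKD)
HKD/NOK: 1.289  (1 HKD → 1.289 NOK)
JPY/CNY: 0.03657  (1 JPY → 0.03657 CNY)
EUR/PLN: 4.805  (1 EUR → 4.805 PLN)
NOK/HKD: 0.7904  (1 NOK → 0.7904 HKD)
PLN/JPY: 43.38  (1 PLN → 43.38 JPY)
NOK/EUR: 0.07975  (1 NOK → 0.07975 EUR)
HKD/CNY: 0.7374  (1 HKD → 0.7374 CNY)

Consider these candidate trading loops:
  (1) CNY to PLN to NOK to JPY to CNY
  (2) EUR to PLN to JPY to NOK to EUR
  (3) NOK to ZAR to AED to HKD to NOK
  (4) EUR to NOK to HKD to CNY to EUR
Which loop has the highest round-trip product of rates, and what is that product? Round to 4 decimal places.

(1) 0.6196 × 2.603 × 15.73 × 0.03657 = 0.92777
(2) 4.805 × 43.38 × 0.063 × 0.07975 = 1.04726
(3) 1.469 × 0.2789 × 2.146 × 1.289 = 1.13332
(4) 12.49 × 0.7904 × 0.7374 × 0.1308 = 0.95218
Highest is cycle (3) at 1.1333 (>1, arbitrage).

1.1333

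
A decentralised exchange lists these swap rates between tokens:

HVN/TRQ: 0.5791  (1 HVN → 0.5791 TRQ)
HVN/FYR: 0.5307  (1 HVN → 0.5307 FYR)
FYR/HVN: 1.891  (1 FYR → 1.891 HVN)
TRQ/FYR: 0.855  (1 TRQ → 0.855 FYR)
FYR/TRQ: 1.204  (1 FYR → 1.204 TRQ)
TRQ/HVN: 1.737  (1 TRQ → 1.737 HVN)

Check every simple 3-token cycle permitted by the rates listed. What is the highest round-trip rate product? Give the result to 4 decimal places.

1.1099

HVN→FYR→TRQ→HVN: 0.5307 × 1.204 × 1.737 = 1.10988
HVN→TRQ→FYR→HVN: 0.5791 × 0.855 × 1.891 = 0.93629
Maximum is HVN→FYR→TRQ→HVN at 1.1099; arbitrage exists.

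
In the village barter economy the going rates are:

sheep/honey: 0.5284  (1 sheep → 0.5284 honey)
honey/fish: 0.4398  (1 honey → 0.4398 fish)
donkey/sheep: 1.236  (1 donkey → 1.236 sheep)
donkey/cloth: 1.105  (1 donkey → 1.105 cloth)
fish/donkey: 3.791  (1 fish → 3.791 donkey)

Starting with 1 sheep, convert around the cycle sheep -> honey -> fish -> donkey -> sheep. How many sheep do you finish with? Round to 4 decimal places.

1.0889

1 sheep × 0.5284 = 0.5284 honey
0.5284 honey × 0.4398 = 0.23239032 fish
0.23239032 fish × 3.791 = 0.88099170312 donkey
0.88099170312 donkey × 1.236 = 1.08890574505632 sheep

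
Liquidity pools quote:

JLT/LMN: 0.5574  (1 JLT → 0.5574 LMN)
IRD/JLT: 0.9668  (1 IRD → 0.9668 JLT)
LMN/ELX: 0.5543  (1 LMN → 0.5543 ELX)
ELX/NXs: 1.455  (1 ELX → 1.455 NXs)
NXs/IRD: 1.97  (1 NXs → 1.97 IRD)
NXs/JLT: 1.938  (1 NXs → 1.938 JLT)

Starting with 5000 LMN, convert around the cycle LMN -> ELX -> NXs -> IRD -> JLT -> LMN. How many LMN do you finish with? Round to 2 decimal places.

4281.02

5000 LMN × 0.5543 = 2771.5 ELX
2771.5 ELX × 1.455 = 4032.5325 NXs
4032.5325 NXs × 1.97 = 7944.089025 IRD
7944.089025 IRD × 0.9668 = 7680.34526937 JLT
7680.34526937 JLT × 0.5574 = 4281.024453146838 LMN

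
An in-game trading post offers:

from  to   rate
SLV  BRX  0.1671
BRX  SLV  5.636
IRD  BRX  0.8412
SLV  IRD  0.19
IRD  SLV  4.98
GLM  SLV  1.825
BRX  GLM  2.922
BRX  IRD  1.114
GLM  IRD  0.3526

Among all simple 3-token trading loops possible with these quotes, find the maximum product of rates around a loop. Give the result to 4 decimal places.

0.9270

SLV→BRX→IRD→SLV: 0.1671 × 1.114 × 4.98 = 0.92702
SLV→IRD→BRX→SLV: 0.19 × 0.8412 × 5.636 = 0.90079
GLM→SLV→BRX→GLM: 1.825 × 0.1671 × 2.922 = 0.89109
GLM→IRD→BRX→GLM: 0.3526 × 0.8412 × 2.922 = 0.86669
Maximum is SLV→BRX→IRD→SLV at 0.9270; no arbitrage — every cycle loses value.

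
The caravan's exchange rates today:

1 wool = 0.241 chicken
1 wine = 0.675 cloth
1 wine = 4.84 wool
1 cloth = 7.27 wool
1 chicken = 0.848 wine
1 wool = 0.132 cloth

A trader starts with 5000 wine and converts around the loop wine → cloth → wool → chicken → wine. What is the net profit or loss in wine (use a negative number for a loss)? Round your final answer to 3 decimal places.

5000 wine × 0.675 = 3375 cloth
3375 cloth × 7.27 = 24536.25 wool
24536.25 wool × 0.241 = 5913.23625 chicken
5913.23625 chicken × 0.848 = 5014.42434 wine
Net change: 5014.42434 − 5000 = 14.42434 wine

14.424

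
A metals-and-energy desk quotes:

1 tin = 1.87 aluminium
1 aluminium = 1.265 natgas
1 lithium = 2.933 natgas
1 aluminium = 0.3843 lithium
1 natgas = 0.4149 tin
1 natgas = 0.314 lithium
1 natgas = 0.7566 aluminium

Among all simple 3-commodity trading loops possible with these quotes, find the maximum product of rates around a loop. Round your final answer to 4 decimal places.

natgas→tin→aluminium→natgas: 0.4149 × 1.87 × 1.265 = 0.98147
natgas→aluminium→lithium→natgas: 0.7566 × 0.3843 × 2.933 = 0.85280
Maximum is natgas→tin→aluminium→natgas at 0.9815; no arbitrage — every cycle loses value.

0.9815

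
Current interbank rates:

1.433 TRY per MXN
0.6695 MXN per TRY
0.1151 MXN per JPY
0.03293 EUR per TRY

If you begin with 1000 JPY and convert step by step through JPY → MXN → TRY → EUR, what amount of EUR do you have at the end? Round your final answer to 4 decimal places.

1000 JPY × 0.1151 = 115.1 MXN
115.1 MXN × 1.433 = 164.9383 TRY
164.9383 TRY × 0.03293 = 5.431418219 EUR

5.4314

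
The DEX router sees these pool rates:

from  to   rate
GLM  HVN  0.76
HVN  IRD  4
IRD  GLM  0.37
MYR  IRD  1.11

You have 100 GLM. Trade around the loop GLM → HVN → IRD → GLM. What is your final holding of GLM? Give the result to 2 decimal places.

100 GLM × 0.76 = 76 HVN
76 HVN × 4 = 304 IRD
304 IRD × 0.37 = 112.48 GLM

112.48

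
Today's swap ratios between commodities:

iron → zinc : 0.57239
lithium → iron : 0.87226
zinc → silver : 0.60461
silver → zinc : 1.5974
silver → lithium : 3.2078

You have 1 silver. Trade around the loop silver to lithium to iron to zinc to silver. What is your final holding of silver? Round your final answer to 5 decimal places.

0.96832

1 silver × 3.2078 = 3.2078 lithium
3.2078 lithium × 0.87226 = 2.798035628 iron
2.798035628 iron × 0.57239 = 1.60156761311092 zinc
1.60156761311092 zinc × 0.60461 = 0.9683237945629933412 silver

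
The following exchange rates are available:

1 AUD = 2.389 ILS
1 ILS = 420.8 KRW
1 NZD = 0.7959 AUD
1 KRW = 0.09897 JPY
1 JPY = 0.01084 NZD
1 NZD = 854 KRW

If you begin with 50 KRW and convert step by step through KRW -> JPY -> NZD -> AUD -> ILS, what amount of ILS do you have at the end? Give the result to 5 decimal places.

0.10199

50 KRW × 0.09897 = 4.9485 JPY
4.9485 JPY × 0.01084 = 0.05364174 NZD
0.05364174 NZD × 0.7959 = 0.042693460866 AUD
0.042693460866 AUD × 2.389 = 0.101994678008874 ILS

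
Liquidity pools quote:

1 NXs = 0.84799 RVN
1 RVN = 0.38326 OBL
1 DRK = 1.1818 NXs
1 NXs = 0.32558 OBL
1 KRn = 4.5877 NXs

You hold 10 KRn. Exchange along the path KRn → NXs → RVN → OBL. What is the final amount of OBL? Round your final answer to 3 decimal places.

14.910

10 KRn × 4.5877 = 45.877 NXs
45.877 NXs × 0.84799 = 38.90323723 RVN
38.90323723 RVN × 0.38326 = 14.9100547007698 OBL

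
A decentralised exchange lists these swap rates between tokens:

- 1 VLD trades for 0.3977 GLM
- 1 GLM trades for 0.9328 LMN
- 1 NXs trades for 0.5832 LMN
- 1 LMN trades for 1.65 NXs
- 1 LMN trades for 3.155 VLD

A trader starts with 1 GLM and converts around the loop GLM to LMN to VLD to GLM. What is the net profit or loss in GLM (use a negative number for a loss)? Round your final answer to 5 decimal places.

1 GLM × 0.9328 = 0.9328 LMN
0.9328 LMN × 3.155 = 2.942984 VLD
2.942984 VLD × 0.3977 = 1.1704247368 GLM
Net change: 1.1704247368 − 1 = 0.1704247368 GLM

0.17042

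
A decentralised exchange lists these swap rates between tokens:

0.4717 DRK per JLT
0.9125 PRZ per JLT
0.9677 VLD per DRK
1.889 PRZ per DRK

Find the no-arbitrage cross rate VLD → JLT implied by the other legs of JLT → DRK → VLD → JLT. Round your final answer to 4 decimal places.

2.1908

Known legs of the cycle: 0.4717 × 0.9677 = 0.45646409
For no arbitrage the full-cycle product must be 1, so the missing rate is 1 / 0.45646409 ≈ 2.190753.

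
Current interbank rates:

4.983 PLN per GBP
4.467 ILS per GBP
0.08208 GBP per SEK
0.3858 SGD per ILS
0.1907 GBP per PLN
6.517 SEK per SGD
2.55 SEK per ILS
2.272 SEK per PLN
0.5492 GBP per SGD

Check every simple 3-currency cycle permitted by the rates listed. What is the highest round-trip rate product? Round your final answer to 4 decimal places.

GBP→ILS→SGD→GBP: 4.467 × 0.3858 × 0.5492 = 0.94647
GBP→ILS→SEK→GBP: 4.467 × 2.55 × 0.08208 = 0.93496
GBP→PLN→SEK→GBP: 4.983 × 2.272 × 0.08208 = 0.92926
Maximum is GBP→ILS→SGD→GBP at 0.9465; no arbitrage — every cycle loses value.

0.9465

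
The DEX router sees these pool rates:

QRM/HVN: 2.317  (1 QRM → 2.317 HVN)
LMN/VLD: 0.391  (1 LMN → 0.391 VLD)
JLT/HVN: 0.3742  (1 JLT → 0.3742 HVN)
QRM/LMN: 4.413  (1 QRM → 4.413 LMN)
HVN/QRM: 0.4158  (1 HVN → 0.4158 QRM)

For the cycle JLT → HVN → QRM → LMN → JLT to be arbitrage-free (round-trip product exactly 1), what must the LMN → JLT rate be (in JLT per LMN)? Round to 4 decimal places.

1.4564

Known legs of the cycle: 0.3742 × 0.4158 × 4.413 = 0.68662908468
For no arbitrage the full-cycle product must be 1, so the missing rate is 1 / 0.68662908468 ≈ 1.456390.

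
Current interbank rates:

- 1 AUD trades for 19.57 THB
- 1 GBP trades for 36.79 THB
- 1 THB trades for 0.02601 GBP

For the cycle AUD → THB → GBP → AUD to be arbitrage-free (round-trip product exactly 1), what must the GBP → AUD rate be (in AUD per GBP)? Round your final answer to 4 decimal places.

Known legs of the cycle: 19.57 × 0.02601 = 0.5090157
For no arbitrage the full-cycle product must be 1, so the missing rate is 1 / 0.5090157 ≈ 1.964576.

1.9646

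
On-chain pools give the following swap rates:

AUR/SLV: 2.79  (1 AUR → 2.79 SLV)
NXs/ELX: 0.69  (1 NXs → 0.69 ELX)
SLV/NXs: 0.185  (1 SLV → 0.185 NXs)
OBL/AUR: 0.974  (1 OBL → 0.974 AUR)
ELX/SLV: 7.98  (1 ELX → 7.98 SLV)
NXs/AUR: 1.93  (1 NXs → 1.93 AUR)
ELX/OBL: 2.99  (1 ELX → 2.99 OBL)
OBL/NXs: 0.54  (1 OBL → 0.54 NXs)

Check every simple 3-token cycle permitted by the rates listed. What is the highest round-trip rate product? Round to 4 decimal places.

1.1141

OBL→NXs→ELX→OBL: 0.54 × 0.69 × 2.99 = 1.11407
NXs→ELX→SLV→NXs: 0.69 × 7.98 × 0.185 = 1.01865
NXs→AUR→SLV→NXs: 1.93 × 2.79 × 0.185 = 0.99617
Maximum is OBL→NXs→ELX→OBL at 1.1141; arbitrage exists.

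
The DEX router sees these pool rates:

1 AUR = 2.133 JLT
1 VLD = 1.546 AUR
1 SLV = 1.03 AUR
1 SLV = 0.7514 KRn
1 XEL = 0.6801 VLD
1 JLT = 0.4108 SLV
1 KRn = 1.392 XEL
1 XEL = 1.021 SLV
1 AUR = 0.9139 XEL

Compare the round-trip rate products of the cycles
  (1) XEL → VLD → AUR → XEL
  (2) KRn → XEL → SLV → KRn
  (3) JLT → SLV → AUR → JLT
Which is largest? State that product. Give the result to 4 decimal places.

(1) 0.6801 × 1.546 × 0.9139 = 0.96091
(2) 1.392 × 1.021 × 0.7514 = 1.06791
(3) 0.4108 × 1.03 × 2.133 = 0.90252
Highest is cycle (2) at 1.0679 (>1, arbitrage).

1.0679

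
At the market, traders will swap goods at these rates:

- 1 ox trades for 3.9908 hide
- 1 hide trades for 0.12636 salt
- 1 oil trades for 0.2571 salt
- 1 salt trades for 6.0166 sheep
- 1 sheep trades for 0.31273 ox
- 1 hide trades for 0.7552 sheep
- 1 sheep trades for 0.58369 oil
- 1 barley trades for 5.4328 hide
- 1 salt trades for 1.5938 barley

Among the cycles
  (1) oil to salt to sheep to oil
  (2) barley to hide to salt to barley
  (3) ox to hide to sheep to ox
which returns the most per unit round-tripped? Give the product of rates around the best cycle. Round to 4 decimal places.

1.0941

(1) 0.2571 × 6.0166 × 0.58369 = 0.90289
(2) 5.4328 × 0.12636 × 1.5938 = 1.09413
(3) 3.9908 × 0.7552 × 0.31273 = 0.94252
Highest is cycle (2) at 1.0941 (>1, arbitrage).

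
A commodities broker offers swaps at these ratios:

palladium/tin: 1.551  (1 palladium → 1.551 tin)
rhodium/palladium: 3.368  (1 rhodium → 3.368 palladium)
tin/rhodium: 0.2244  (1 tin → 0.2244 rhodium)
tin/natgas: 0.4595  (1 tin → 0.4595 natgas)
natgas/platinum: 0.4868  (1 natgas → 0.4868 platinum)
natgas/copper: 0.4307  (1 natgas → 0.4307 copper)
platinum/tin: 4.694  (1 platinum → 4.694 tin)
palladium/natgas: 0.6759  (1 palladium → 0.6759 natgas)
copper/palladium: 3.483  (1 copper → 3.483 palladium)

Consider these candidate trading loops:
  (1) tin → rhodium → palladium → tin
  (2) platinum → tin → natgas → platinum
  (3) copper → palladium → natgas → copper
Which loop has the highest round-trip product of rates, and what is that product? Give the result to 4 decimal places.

1.1722

(1) 0.2244 × 3.368 × 1.551 = 1.17221
(2) 4.694 × 0.4595 × 0.4868 = 1.04998
(3) 3.483 × 0.6759 × 0.4307 = 1.01394
Highest is cycle (1) at 1.1722 (>1, arbitrage).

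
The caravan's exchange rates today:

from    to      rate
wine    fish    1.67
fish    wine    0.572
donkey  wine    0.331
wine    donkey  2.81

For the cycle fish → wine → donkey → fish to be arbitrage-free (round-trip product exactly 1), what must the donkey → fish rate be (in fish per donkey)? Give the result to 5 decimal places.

0.62215

Known legs of the cycle: 0.572 × 2.81 = 1.60732
For no arbitrage the full-cycle product must be 1, so the missing rate is 1 / 1.60732 ≈ 0.6221536.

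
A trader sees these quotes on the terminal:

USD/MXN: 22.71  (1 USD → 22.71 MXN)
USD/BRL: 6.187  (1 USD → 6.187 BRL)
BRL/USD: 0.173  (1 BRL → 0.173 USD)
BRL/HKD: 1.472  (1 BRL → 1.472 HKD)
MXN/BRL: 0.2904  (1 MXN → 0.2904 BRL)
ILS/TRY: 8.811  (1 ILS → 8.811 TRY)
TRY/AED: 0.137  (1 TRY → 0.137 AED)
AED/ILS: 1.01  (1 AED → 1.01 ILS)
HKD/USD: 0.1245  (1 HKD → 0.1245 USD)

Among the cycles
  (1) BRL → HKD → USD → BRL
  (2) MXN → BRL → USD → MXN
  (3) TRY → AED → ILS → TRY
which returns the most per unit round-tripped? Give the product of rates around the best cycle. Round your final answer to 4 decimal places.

1.2192

(1) 1.472 × 0.1245 × 6.187 = 1.13385
(2) 0.2904 × 0.173 × 22.71 = 1.14093
(3) 0.137 × 1.01 × 8.811 = 1.21918
Highest is cycle (3) at 1.2192 (>1, arbitrage).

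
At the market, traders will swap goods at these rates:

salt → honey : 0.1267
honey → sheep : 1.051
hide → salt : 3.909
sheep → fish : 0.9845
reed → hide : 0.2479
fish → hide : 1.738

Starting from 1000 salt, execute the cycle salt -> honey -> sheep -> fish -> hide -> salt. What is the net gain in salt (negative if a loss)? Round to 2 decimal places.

1000 salt × 0.1267 = 126.7 honey
126.7 honey × 1.051 = 133.1617 sheep
133.1617 sheep × 0.9845 = 131.09769365 fish
131.09769365 fish × 1.738 = 227.8477915637 hide
227.8477915637 hide × 3.909 = 890.6570172225033 salt
Net change: 890.6570172225033 − 1000 = -109.3429827774967 salt

-109.34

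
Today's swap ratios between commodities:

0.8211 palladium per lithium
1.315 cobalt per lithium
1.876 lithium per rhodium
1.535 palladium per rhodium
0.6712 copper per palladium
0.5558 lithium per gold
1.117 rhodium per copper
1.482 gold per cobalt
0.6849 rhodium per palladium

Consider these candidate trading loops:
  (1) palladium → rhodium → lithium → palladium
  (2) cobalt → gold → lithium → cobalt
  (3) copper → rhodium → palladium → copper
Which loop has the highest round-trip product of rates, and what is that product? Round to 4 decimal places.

1.1508

(1) 0.6849 × 1.876 × 0.8211 = 1.05501
(2) 1.482 × 0.5558 × 1.315 = 1.08316
(3) 1.117 × 1.535 × 0.6712 = 1.15084
Highest is cycle (3) at 1.1508 (>1, arbitrage).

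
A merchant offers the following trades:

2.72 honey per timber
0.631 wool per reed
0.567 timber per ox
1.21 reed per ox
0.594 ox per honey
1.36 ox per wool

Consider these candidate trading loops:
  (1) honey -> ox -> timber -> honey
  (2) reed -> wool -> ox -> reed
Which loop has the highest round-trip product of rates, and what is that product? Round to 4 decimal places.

(1) 0.594 × 0.567 × 2.72 = 0.91609
(2) 0.631 × 1.36 × 1.21 = 1.03837
Highest is cycle (2) at 1.0384 (>1, arbitrage).

1.0384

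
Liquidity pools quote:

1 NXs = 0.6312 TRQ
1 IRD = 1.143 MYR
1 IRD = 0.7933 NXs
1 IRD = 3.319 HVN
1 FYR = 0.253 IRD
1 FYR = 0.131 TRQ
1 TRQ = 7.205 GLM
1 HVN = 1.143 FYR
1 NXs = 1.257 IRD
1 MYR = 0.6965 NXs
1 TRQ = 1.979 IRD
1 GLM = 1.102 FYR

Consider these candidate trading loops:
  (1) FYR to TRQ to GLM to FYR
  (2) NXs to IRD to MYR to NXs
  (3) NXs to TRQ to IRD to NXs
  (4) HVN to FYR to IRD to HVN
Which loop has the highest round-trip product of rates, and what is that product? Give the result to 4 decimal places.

(1) 0.131 × 7.205 × 1.102 = 1.04013
(2) 1.257 × 1.143 × 0.6965 = 1.00070
(3) 0.6312 × 1.979 × 0.7933 = 0.99095
(4) 1.143 × 0.253 × 3.319 = 0.95979
Highest is cycle (1) at 1.0401 (>1, arbitrage).

1.0401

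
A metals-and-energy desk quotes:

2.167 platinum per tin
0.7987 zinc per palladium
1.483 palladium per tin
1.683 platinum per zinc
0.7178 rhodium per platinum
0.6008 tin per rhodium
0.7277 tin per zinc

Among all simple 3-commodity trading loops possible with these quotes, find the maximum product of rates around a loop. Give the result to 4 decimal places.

tin→platinum→rhodium→tin: 2.167 × 0.7178 × 0.6008 = 0.93453
tin→palladium→zinc→tin: 1.483 × 0.7987 × 0.7277 = 0.86194
Maximum is tin→platinum→rhodium→tin at 0.9345; no arbitrage — every cycle loses value.

0.9345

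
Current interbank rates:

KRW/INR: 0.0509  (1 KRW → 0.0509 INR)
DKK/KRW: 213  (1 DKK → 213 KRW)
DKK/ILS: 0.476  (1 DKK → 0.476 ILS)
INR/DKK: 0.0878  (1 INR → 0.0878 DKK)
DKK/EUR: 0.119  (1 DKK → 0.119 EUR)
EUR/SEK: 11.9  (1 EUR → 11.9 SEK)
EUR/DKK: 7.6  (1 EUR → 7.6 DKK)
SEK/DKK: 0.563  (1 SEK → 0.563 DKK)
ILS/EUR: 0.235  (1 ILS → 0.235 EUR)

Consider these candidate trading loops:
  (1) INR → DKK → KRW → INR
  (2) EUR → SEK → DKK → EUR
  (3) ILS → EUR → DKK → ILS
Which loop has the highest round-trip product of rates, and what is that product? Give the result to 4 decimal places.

0.9519

(1) 0.0878 × 213 × 0.0509 = 0.95190
(2) 11.9 × 0.563 × 0.119 = 0.79726
(3) 0.235 × 7.6 × 0.476 = 0.85014
Highest is cycle (1) at 0.9519 (≤1, no arbitrage).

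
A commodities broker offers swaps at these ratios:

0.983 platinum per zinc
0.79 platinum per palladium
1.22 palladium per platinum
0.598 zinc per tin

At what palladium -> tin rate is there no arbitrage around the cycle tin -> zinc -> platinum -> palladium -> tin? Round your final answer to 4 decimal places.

1.3944

Known legs of the cycle: 0.598 × 0.983 × 1.22 = 0.71715748
For no arbitrage the full-cycle product must be 1, so the missing rate is 1 / 0.71715748 ≈ 1.394394.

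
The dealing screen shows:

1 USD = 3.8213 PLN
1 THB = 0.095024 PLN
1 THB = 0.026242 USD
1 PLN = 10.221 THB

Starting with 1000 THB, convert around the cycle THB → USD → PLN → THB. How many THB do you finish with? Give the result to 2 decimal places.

1024.95

1000 THB × 0.026242 = 26.242 USD
26.242 USD × 3.8213 = 100.2785546 PLN
100.2785546 PLN × 10.221 = 1024.9471065666 THB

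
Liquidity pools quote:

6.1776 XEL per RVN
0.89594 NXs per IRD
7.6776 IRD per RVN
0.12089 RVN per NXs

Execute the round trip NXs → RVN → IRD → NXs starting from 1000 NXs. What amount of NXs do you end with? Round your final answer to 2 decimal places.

831.56

1000 NXs × 0.12089 = 120.89 RVN
120.89 RVN × 7.6776 = 928.145064 IRD
928.145064 IRD × 0.89594 = 831.56228864016 NXs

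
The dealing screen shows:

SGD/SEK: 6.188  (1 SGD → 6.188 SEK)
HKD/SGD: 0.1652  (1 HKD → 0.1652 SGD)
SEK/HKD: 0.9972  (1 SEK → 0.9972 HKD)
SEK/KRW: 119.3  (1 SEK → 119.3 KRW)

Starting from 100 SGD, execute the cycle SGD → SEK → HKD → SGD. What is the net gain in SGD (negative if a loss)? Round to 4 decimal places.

100 SGD × 6.188 = 618.8 SEK
618.8 SEK × 0.9972 = 617.06736 HKD
617.06736 HKD × 0.1652 = 101.939527872 SGD
Net change: 101.939527872 − 100 = 1.939527872 SGD

1.9395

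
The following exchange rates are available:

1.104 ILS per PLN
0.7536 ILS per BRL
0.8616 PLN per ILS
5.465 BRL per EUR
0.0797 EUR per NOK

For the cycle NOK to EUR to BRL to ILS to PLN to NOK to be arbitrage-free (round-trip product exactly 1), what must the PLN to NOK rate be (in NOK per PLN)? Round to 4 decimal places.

3.5359

Known legs of the cycle: 0.0797 × 5.465 × 0.7536 × 0.8616 = 0.28281019923648
For no arbitrage the full-cycle product must be 1, so the missing rate is 1 / 0.28281019923648 ≈ 3.535940.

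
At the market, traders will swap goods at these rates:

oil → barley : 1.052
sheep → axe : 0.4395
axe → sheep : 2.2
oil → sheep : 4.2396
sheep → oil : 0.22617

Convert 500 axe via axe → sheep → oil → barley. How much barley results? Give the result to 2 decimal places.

500 axe × 2.2 = 1100 sheep
1100 sheep × 0.22617 = 248.787 oil
248.787 oil × 1.052 = 261.723924 barley

261.72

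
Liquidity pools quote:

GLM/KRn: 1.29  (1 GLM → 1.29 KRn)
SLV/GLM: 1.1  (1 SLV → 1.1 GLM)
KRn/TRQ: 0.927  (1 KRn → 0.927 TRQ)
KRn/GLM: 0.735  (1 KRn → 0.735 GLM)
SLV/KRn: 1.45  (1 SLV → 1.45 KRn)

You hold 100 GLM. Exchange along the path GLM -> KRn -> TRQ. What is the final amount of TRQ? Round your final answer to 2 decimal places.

100 GLM × 1.29 = 129 KRn
129 KRn × 0.927 = 119.583 TRQ

119.58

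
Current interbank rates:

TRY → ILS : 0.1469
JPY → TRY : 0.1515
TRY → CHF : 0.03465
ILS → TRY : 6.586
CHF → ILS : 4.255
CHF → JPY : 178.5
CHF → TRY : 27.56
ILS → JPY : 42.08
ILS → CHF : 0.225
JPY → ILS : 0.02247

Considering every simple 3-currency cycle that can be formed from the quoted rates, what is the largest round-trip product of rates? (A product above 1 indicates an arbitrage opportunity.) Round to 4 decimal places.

CHF→ILS→TRY→CHF: 4.255 × 6.586 × 0.03465 = 0.97101
CHF→JPY→TRY→CHF: 178.5 × 0.1515 × 0.03465 = 0.93703
JPY→TRY→ILS→JPY: 0.1515 × 0.1469 × 42.08 = 0.93651
CHF→TRY→ILS→CHF: 27.56 × 0.1469 × 0.225 = 0.91093
CHF→JPY→ILS→CHF: 178.5 × 0.02247 × 0.225 = 0.90245
Maximum is CHF→ILS→TRY→CHF at 0.9710; no arbitrage — every cycle loses value.

0.9710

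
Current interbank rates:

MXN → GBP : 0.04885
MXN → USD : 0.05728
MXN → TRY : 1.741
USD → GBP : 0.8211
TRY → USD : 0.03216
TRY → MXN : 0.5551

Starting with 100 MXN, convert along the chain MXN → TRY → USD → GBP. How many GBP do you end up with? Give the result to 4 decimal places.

4.5974

100 MXN × 1.741 = 174.1 TRY
174.1 TRY × 0.03216 = 5.599056 USD
5.599056 USD × 0.8211 = 4.5973848816 GBP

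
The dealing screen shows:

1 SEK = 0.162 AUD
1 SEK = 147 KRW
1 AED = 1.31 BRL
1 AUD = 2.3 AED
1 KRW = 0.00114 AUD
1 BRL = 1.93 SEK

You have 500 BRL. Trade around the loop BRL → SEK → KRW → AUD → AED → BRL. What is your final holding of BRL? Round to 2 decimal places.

487.25

500 BRL × 1.93 = 965 SEK
965 SEK × 147 = 141855 KRW
141855 KRW × 0.00114 = 161.7147 AUD
161.7147 AUD × 2.3 = 371.94381 AED
371.94381 AED × 1.31 = 487.2463911 BRL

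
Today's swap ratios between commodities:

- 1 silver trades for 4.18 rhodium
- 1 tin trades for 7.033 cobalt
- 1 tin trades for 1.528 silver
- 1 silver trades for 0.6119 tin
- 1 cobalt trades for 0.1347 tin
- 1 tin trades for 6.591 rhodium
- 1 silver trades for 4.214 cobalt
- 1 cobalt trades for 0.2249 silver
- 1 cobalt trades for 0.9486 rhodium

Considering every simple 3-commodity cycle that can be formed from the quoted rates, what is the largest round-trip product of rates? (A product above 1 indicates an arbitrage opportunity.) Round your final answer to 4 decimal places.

silver→tin→cobalt→silver: 0.6119 × 7.033 × 0.2249 = 0.96786
silver→cobalt→tin→silver: 4.214 × 0.1347 × 1.528 = 0.86733
Maximum is silver→tin→cobalt→silver at 0.9679; no arbitrage — every cycle loses value.

0.9679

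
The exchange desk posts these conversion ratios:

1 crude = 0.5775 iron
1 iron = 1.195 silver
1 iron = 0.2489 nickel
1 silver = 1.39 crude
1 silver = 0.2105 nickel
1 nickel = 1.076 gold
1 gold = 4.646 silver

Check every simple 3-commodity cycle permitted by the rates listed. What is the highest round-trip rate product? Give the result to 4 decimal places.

silver→nickel→gold→silver: 0.2105 × 1.076 × 4.646 = 1.05231
iron→silver→crude→iron: 1.195 × 1.39 × 0.5775 = 0.95926
Maximum is silver→nickel→gold→silver at 1.0523; arbitrage exists.

1.0523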